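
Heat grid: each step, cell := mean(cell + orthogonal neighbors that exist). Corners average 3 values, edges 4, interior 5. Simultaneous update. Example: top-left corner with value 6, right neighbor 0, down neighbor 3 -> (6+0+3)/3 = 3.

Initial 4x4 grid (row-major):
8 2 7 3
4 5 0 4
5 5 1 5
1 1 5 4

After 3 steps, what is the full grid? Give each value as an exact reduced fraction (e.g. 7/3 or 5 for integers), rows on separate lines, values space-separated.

After step 1:
  14/3 11/2 3 14/3
  11/2 16/5 17/5 3
  15/4 17/5 16/5 7/2
  7/3 3 11/4 14/3
After step 2:
  47/9 491/120 497/120 32/9
  1027/240 21/5 79/25 437/120
  899/240 331/100 13/4 431/120
  109/36 689/240 817/240 131/36
After step 3:
  9787/2160 1589/360 6727/1800 2041/540
  6281/1440 22849/6000 2759/750 6277/1800
  25853/7200 5213/1500 20059/6000 1271/360
  434/135 22703/7200 4739/1440 7657/2160

Answer: 9787/2160 1589/360 6727/1800 2041/540
6281/1440 22849/6000 2759/750 6277/1800
25853/7200 5213/1500 20059/6000 1271/360
434/135 22703/7200 4739/1440 7657/2160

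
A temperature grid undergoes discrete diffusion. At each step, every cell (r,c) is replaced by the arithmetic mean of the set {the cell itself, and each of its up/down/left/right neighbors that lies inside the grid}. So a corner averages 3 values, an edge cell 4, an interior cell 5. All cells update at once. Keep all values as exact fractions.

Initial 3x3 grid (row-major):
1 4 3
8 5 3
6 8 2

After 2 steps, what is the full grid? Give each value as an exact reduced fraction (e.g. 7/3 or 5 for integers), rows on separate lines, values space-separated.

Answer: 151/36 991/240 59/18
167/30 447/100 991/240
211/36 1351/240 77/18

Derivation:
After step 1:
  13/3 13/4 10/3
  5 28/5 13/4
  22/3 21/4 13/3
After step 2:
  151/36 991/240 59/18
  167/30 447/100 991/240
  211/36 1351/240 77/18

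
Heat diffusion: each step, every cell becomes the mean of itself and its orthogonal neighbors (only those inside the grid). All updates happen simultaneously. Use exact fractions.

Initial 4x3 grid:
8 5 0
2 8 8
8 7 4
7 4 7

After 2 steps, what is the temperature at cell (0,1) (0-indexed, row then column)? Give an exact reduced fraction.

Answer: 247/48

Derivation:
Step 1: cell (0,1) = 21/4
Step 2: cell (0,1) = 247/48
Full grid after step 2:
  67/12 247/48 175/36
  47/8 579/100 131/24
  751/120 619/100 227/40
  223/36 1427/240 71/12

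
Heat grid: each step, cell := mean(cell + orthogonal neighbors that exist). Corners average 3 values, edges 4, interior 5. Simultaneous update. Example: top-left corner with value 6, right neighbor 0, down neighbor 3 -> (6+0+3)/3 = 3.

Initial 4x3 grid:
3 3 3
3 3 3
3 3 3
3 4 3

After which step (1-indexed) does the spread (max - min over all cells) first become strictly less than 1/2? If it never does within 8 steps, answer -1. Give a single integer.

Answer: 1

Derivation:
Step 1: max=10/3, min=3, spread=1/3
  -> spread < 1/2 first at step 1
Step 2: max=787/240, min=3, spread=67/240
Step 3: max=6917/2160, min=3, spread=437/2160
Step 4: max=2749531/864000, min=3009/1000, spread=29951/172800
Step 5: max=24543821/7776000, min=10204/3375, spread=206761/1555200
Step 6: max=9787395571/3110400000, min=16365671/5400000, spread=14430763/124416000
Step 7: max=584979741689/186624000000, min=1313652727/432000000, spread=139854109/1492992000
Step 8: max=35014791890251/11197440000000, min=118491228977/38880000000, spread=7114543559/89579520000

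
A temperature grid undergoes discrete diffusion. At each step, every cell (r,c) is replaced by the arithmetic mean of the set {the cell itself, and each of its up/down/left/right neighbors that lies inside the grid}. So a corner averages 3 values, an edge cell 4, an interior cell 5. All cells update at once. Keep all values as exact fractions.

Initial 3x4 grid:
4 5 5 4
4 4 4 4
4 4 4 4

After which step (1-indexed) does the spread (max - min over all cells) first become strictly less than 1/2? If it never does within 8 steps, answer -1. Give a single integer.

Answer: 2

Derivation:
Step 1: max=9/2, min=4, spread=1/2
Step 2: max=263/60, min=4, spread=23/60
  -> spread < 1/2 first at step 2
Step 3: max=7751/1800, min=731/180, spread=49/200
Step 4: max=115171/27000, min=11051/2700, spread=4661/27000
Step 5: max=3432307/810000, min=555697/135000, spread=157/1296
Step 6: max=205032413/48600000, min=11156141/2700000, spread=1351/15552
Step 7: max=6131911721/1458000000, min=503423633/121500000, spread=5813/93312
Step 8: max=91778688391/21870000000, min=30267219047/7290000000, spread=6253/139968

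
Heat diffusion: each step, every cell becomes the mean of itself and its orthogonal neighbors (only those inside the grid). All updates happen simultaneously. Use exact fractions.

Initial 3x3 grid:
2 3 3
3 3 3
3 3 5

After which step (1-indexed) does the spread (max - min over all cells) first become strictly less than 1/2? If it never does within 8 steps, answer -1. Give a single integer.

Step 1: max=11/3, min=8/3, spread=1
Step 2: max=32/9, min=49/18, spread=5/6
Step 3: max=365/108, min=607/216, spread=41/72
Step 4: max=21373/6480, min=37541/12960, spread=347/864
  -> spread < 1/2 first at step 4
Step 5: max=1256381/388800, min=2293687/777600, spread=2921/10368
Step 6: max=74436457/23328000, min=139643789/46656000, spread=24611/124416
Step 7: max=4423191329/1399680000, min=8457640783/2799360000, spread=207329/1492992
Step 8: max=263686493413/83980800000, min=510998283701/167961600000, spread=1746635/17915904

Answer: 4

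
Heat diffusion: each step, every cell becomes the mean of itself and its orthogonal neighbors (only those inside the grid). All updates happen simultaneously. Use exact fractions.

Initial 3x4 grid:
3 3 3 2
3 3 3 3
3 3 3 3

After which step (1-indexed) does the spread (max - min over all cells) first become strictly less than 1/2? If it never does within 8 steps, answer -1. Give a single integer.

Answer: 1

Derivation:
Step 1: max=3, min=8/3, spread=1/3
  -> spread < 1/2 first at step 1
Step 2: max=3, min=49/18, spread=5/18
Step 3: max=3, min=607/216, spread=41/216
Step 4: max=3, min=73543/25920, spread=4217/25920
Step 5: max=21521/7200, min=4456451/1555200, spread=38417/311040
Step 6: max=429403/144000, min=268735789/93312000, spread=1903471/18662400
Step 7: max=12844241/4320000, min=16195170911/5598720000, spread=18038617/223948800
Step 8: max=1153473241/388800000, min=974501417149/335923200000, spread=883978523/13436928000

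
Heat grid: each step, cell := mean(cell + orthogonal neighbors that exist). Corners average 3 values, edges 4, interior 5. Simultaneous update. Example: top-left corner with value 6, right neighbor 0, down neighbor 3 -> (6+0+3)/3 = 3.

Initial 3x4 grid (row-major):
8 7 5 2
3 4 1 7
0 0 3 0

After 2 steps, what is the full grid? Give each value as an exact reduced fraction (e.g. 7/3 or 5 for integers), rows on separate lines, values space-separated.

After step 1:
  6 6 15/4 14/3
  15/4 3 4 5/2
  1 7/4 1 10/3
After step 2:
  21/4 75/16 221/48 131/36
  55/16 37/10 57/20 29/8
  13/6 27/16 121/48 41/18

Answer: 21/4 75/16 221/48 131/36
55/16 37/10 57/20 29/8
13/6 27/16 121/48 41/18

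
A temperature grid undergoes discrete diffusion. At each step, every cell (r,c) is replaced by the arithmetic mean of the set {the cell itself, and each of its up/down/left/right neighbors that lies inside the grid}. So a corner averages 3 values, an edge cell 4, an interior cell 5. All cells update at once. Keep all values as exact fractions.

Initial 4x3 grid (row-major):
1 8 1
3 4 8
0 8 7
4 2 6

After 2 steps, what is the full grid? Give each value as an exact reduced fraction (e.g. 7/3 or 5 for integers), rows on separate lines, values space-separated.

After step 1:
  4 7/2 17/3
  2 31/5 5
  15/4 21/5 29/4
  2 5 5
After step 2:
  19/6 581/120 85/18
  319/80 209/50 1447/240
  239/80 132/25 429/80
  43/12 81/20 23/4

Answer: 19/6 581/120 85/18
319/80 209/50 1447/240
239/80 132/25 429/80
43/12 81/20 23/4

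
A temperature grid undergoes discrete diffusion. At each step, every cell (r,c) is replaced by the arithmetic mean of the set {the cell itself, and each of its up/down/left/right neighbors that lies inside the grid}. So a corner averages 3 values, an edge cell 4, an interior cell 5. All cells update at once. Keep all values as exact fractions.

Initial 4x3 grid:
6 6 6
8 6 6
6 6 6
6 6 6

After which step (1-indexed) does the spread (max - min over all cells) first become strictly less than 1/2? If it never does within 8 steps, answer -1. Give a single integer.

Step 1: max=20/3, min=6, spread=2/3
Step 2: max=391/60, min=6, spread=31/60
Step 3: max=3451/540, min=6, spread=211/540
  -> spread < 1/2 first at step 3
Step 4: max=340897/54000, min=5447/900, spread=14077/54000
Step 5: max=3056407/486000, min=327683/54000, spread=5363/24300
Step 6: max=91220809/14580000, min=182869/30000, spread=93859/583200
Step 7: max=5459074481/874800000, min=296936467/48600000, spread=4568723/34992000
Step 8: max=326708435629/52488000000, min=8929618889/1458000000, spread=8387449/83980800

Answer: 3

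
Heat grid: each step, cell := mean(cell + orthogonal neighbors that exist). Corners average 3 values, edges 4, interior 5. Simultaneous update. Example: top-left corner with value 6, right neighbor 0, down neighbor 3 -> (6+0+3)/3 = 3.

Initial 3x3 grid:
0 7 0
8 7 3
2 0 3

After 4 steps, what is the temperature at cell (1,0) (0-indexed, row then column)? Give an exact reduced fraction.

Answer: 685027/172800

Derivation:
Step 1: cell (1,0) = 17/4
Step 2: cell (1,0) = 211/48
Step 3: cell (1,0) = 11501/2880
Step 4: cell (1,0) = 685027/172800
Full grid after step 4:
  35087/8640 338501/86400 94061/25920
  685027/172800 4141/1125 603427/172800
  95891/25920 38047/10800 28337/8640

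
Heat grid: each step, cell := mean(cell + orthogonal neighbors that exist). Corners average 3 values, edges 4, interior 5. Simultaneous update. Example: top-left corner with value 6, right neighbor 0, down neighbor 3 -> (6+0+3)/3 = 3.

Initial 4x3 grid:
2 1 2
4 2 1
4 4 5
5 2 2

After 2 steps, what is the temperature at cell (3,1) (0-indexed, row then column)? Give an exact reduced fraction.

Step 1: cell (3,1) = 13/4
Step 2: cell (3,1) = 799/240
Full grid after step 2:
  85/36 469/240 67/36
  719/240 261/100 277/120
  859/240 163/50 119/40
  67/18 799/240 37/12

Answer: 799/240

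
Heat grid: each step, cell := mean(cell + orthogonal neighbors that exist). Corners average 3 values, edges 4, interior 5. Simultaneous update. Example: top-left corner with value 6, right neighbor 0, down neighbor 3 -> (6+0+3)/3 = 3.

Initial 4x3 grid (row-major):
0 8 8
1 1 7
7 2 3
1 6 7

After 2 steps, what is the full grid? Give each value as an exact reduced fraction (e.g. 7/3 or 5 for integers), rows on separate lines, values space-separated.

Answer: 19/6 1123/240 50/9
59/20 377/100 629/120
101/30 191/50 559/120
137/36 89/20 169/36

Derivation:
After step 1:
  3 17/4 23/3
  9/4 19/5 19/4
  11/4 19/5 19/4
  14/3 4 16/3
After step 2:
  19/6 1123/240 50/9
  59/20 377/100 629/120
  101/30 191/50 559/120
  137/36 89/20 169/36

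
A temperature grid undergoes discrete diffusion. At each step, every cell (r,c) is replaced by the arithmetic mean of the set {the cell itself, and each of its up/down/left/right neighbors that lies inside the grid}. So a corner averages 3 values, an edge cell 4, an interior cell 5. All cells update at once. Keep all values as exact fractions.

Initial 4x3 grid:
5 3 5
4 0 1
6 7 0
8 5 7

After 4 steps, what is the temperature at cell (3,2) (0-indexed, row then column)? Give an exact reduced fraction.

Step 1: cell (3,2) = 4
Step 2: cell (3,2) = 29/6
Step 3: cell (3,2) = 793/180
Step 4: cell (3,2) = 65123/14400
Full grid after step 4:
  156509/43200 321707/96000 128959/43200
  16423/4000 428569/120000 239489/72000
  507901/108000 1589257/360000 277309/72000
  686857/129600 4196753/864000 65123/14400

Answer: 65123/14400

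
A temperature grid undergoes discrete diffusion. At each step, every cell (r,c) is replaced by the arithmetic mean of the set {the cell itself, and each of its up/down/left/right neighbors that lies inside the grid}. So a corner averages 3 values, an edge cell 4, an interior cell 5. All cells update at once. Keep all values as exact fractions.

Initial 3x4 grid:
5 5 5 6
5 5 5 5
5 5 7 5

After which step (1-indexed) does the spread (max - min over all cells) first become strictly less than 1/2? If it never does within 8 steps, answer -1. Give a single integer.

Step 1: max=17/3, min=5, spread=2/3
Step 2: max=331/60, min=5, spread=31/60
Step 3: max=11809/2160, min=241/48, spread=241/540
  -> spread < 1/2 first at step 3
Step 4: max=700163/129600, min=36551/7200, spread=8449/25920
Step 5: max=41814757/7776000, min=1101977/216000, spread=428717/1555200
Step 6: max=2494306943/466560000, min=33257819/6480000, spread=3989759/18662400
Step 7: max=149126428837/27993600000, min=1001411273/194400000, spread=196928221/1119744000
Step 8: max=8917708854383/1679616000000, min=30145533191/5832000000, spread=1886362363/13436928000

Answer: 3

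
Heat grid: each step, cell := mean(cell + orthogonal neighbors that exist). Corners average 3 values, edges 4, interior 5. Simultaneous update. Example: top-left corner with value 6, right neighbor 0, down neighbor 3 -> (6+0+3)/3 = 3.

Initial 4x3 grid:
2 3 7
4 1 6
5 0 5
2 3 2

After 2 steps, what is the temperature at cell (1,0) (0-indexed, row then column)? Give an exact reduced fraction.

Step 1: cell (1,0) = 3
Step 2: cell (1,0) = 231/80
Full grid after step 2:
  37/12 863/240 40/9
  231/80 83/25 121/30
  713/240 267/100 53/15
  47/18 673/240 25/9

Answer: 231/80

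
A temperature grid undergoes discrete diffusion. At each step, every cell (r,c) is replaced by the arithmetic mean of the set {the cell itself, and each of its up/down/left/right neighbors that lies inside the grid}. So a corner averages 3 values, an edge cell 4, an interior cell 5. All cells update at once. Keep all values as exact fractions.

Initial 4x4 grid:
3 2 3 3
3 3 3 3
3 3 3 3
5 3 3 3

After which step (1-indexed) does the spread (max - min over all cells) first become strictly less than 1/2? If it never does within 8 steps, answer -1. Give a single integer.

Step 1: max=11/3, min=8/3, spread=1
Step 2: max=32/9, min=329/120, spread=293/360
Step 3: max=365/108, min=10199/3600, spread=5903/10800
Step 4: max=53527/16200, min=310037/108000, spread=140429/324000
  -> spread < 1/2 first at step 4
Step 5: max=1574389/486000, min=9415133/3240000, spread=3242381/9720000
Step 6: max=11653411/3645000, min=18945389/6480000, spread=637843/2332800
Step 7: max=11070491/3499200, min=34274591/11664000, spread=7881137/34992000
Step 8: max=20593377851/6561000000, min=25800545243/8748000000, spread=198875027/1049760000

Answer: 4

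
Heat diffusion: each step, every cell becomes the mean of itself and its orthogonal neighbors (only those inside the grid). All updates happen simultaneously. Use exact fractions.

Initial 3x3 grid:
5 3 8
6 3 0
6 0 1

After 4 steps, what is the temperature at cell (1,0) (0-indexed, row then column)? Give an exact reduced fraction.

Step 1: cell (1,0) = 5
Step 2: cell (1,0) = 241/60
Step 3: cell (1,0) = 14567/3600
Step 4: cell (1,0) = 803449/216000
Full grid after step 4:
  530513/129600 3194921/864000 442913/129600
  803449/216000 1229477/360000 209983/72000
  74423/21600 1264273/432000 173069/64800

Answer: 803449/216000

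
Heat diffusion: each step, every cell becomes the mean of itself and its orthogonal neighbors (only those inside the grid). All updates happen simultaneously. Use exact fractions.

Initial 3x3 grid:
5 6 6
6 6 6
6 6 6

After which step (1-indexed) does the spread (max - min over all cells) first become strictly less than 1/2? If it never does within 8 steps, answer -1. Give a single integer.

Step 1: max=6, min=17/3, spread=1/3
  -> spread < 1/2 first at step 1
Step 2: max=6, min=103/18, spread=5/18
Step 3: max=6, min=1255/216, spread=41/216
Step 4: max=2149/360, min=75629/12960, spread=347/2592
Step 5: max=21443/3600, min=4558663/777600, spread=2921/31104
Step 6: max=2566517/432000, min=274107461/46656000, spread=24611/373248
Step 7: max=57663259/9720000, min=16477437967/2799360000, spread=207329/4478976
Step 8: max=3071598401/518400000, min=989739647549/167961600000, spread=1746635/53747712

Answer: 1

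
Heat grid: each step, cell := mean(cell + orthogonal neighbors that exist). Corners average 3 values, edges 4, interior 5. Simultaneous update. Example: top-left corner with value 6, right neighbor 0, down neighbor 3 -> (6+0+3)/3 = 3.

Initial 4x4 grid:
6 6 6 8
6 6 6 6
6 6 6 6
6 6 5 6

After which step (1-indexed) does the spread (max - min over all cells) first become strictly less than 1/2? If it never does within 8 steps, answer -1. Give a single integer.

Step 1: max=20/3, min=17/3, spread=1
Step 2: max=59/9, min=689/120, spread=293/360
Step 3: max=689/108, min=20999/3600, spread=5903/10800
Step 4: max=102127/16200, min=634037/108000, spread=140429/324000
  -> spread < 1/2 first at step 4
Step 5: max=3032389/486000, min=19135133/3240000, spread=3242381/9720000
Step 6: max=22588411/3645000, min=38385389/6480000, spread=637843/2332800
Step 7: max=21568091/3499200, min=69266591/11664000, spread=7881137/34992000
Step 8: max=40276377851/6561000000, min=52044545243/8748000000, spread=198875027/1049760000

Answer: 4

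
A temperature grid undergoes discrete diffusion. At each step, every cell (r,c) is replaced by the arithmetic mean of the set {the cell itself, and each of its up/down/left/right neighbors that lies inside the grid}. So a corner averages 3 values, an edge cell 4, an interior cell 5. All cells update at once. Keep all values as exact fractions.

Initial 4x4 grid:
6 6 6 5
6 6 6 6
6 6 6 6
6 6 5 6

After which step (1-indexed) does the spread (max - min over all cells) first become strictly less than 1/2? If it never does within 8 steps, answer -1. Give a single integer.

Step 1: max=6, min=17/3, spread=1/3
  -> spread < 1/2 first at step 1
Step 2: max=6, min=103/18, spread=5/18
Step 3: max=6, min=12493/2160, spread=467/2160
Step 4: max=1721/288, min=377143/64800, spread=5041/32400
Step 5: max=3726/625, min=11321509/1944000, spread=1339207/9720000
Step 6: max=38555977/6480000, min=340492231/58320000, spread=3255781/29160000
Step 7: max=230899183/38880000, min=10225742533/1749600000, spread=82360351/874800000
Step 8: max=2306264191/388800000, min=307196510143/52488000000, spread=2074577821/26244000000

Answer: 1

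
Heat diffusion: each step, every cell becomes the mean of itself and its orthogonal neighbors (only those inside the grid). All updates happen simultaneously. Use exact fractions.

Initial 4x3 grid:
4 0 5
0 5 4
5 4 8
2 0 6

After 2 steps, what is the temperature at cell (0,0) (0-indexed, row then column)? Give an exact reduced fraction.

Answer: 25/9

Derivation:
Step 1: cell (0,0) = 4/3
Step 2: cell (0,0) = 25/9
Full grid after step 2:
  25/9 313/120 4
  611/240 39/10 83/20
  779/240 73/20 301/60
  97/36 18/5 79/18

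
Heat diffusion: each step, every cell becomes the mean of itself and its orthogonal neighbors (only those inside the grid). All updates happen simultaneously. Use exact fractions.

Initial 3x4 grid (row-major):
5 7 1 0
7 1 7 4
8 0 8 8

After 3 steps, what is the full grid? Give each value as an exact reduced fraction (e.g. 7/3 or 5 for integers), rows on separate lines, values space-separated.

Answer: 5317/1080 30821/7200 28321/7200 989/270
69937/14400 14089/3000 1628/375 64807/14400
3583/720 961/200 18323/3600 10987/2160

Derivation:
After step 1:
  19/3 7/2 15/4 5/3
  21/4 22/5 21/5 19/4
  5 17/4 23/4 20/3
After step 2:
  181/36 1079/240 787/240 61/18
  1259/240 108/25 457/100 1037/240
  29/6 97/20 313/60 103/18
After step 3:
  5317/1080 30821/7200 28321/7200 989/270
  69937/14400 14089/3000 1628/375 64807/14400
  3583/720 961/200 18323/3600 10987/2160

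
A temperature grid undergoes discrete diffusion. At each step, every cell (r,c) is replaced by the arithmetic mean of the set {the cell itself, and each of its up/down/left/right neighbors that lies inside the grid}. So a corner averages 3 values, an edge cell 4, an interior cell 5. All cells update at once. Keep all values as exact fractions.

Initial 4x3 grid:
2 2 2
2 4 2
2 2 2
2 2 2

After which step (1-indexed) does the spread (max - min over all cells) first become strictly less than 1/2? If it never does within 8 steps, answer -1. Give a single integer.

Answer: 2

Derivation:
Step 1: max=5/2, min=2, spread=1/2
Step 2: max=123/50, min=2, spread=23/50
  -> spread < 1/2 first at step 2
Step 3: max=5611/2400, min=413/200, spread=131/480
Step 4: max=49751/21600, min=7591/3600, spread=841/4320
Step 5: max=19822051/8640000, min=1533373/720000, spread=56863/345600
Step 6: max=177054341/77760000, min=13949543/6480000, spread=386393/3110400
Step 7: max=70601723131/31104000000, min=5604358813/2592000000, spread=26795339/248832000
Step 8: max=4216295714129/1866240000000, min=338126149667/155520000000, spread=254051069/2985984000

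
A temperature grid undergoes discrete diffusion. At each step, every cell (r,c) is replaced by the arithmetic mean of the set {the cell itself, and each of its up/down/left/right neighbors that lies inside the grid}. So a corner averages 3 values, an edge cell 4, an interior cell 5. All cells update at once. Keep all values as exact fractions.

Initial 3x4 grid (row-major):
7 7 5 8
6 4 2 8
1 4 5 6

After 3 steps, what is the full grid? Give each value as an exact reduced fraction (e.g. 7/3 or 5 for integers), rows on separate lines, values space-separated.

Answer: 11611/2160 38989/7200 13553/2400 479/80
34229/7200 14491/3000 7853/1500 10241/1800
9181/2160 31039/7200 34709/7200 11723/2160

Derivation:
After step 1:
  20/3 23/4 11/2 7
  9/2 23/5 24/5 6
  11/3 7/2 17/4 19/3
After step 2:
  203/36 1351/240 461/80 37/6
  583/120 463/100 503/100 181/30
  35/9 961/240 1133/240 199/36
After step 3:
  11611/2160 38989/7200 13553/2400 479/80
  34229/7200 14491/3000 7853/1500 10241/1800
  9181/2160 31039/7200 34709/7200 11723/2160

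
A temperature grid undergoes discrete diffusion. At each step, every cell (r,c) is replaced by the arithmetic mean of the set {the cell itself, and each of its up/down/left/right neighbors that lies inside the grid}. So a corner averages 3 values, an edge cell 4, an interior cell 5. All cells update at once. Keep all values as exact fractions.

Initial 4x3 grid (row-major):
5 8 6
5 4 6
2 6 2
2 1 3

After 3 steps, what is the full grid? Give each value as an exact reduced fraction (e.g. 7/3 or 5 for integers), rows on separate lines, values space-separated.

Answer: 1943/360 77591/14400 6119/1080
10711/2400 29779/6000 34183/7200
26563/7200 10517/3000 3157/800
1199/432 11039/3600 143/48

Derivation:
After step 1:
  6 23/4 20/3
  4 29/5 9/2
  15/4 3 17/4
  5/3 3 2
After step 2:
  21/4 1453/240 203/36
  391/80 461/100 1273/240
  149/48 99/25 55/16
  101/36 29/12 37/12
After step 3:
  1943/360 77591/14400 6119/1080
  10711/2400 29779/6000 34183/7200
  26563/7200 10517/3000 3157/800
  1199/432 11039/3600 143/48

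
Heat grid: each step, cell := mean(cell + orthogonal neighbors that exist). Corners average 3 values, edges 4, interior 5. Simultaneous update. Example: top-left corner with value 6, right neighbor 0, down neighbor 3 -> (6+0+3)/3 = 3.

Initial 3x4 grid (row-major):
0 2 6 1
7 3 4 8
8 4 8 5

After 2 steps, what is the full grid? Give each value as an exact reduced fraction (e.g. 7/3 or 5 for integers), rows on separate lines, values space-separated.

Answer: 41/12 13/4 21/5 17/4
107/24 114/25 114/25 223/40
199/36 16/3 119/20 67/12

Derivation:
After step 1:
  3 11/4 13/4 5
  9/2 4 29/5 9/2
  19/3 23/4 21/4 7
After step 2:
  41/12 13/4 21/5 17/4
  107/24 114/25 114/25 223/40
  199/36 16/3 119/20 67/12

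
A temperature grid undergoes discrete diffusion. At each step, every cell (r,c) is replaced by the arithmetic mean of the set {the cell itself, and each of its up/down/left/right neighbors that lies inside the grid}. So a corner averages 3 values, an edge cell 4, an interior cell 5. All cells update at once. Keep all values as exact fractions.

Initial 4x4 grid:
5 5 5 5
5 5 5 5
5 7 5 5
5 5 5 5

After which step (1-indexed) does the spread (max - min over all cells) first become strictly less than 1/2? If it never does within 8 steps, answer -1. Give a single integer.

Step 1: max=11/2, min=5, spread=1/2
Step 2: max=136/25, min=5, spread=11/25
  -> spread < 1/2 first at step 2
Step 3: max=6367/1200, min=5, spread=367/1200
Step 4: max=28571/5400, min=1513/300, spread=1337/5400
Step 5: max=851669/162000, min=45469/9000, spread=33227/162000
Step 6: max=25514327/4860000, min=274049/54000, spread=849917/4860000
Step 7: max=762714347/145800000, min=4118533/810000, spread=21378407/145800000
Step 8: max=22836462371/4374000000, min=1238688343/243000000, spread=540072197/4374000000

Answer: 2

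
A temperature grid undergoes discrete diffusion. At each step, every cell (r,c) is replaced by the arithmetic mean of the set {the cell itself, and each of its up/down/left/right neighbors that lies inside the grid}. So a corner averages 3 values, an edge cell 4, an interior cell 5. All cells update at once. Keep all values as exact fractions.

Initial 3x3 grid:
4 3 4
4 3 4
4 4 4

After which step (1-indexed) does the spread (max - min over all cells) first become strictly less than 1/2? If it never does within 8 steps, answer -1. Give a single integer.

Step 1: max=4, min=7/2, spread=1/2
Step 2: max=307/80, min=433/120, spread=11/48
  -> spread < 1/2 first at step 2
Step 3: max=457/120, min=26201/7200, spread=1219/7200
Step 4: max=363241/96000, min=1587397/432000, spread=755/6912
Step 5: max=65039881/17280000, min=95574509/25920000, spread=6353/82944
Step 6: max=3892922707/1036800000, min=5755741873/1555200000, spread=53531/995328
Step 7: max=8630385827/2304000000, min=346007555681/93312000000, spread=450953/11943936
Step 8: max=13961953549163/3732480000000, min=20794530206557/5598720000000, spread=3799043/143327232

Answer: 2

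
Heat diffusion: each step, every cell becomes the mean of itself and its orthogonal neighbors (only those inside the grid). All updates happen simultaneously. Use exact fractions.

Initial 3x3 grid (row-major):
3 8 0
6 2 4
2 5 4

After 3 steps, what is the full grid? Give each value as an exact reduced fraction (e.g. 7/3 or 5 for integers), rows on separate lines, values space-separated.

After step 1:
  17/3 13/4 4
  13/4 5 5/2
  13/3 13/4 13/3
After step 2:
  73/18 215/48 13/4
  73/16 69/20 95/24
  65/18 203/48 121/36
After step 3:
  943/216 10969/2880 187/48
  3763/960 4963/1200 5047/1440
  893/216 10549/2880 1663/432

Answer: 943/216 10969/2880 187/48
3763/960 4963/1200 5047/1440
893/216 10549/2880 1663/432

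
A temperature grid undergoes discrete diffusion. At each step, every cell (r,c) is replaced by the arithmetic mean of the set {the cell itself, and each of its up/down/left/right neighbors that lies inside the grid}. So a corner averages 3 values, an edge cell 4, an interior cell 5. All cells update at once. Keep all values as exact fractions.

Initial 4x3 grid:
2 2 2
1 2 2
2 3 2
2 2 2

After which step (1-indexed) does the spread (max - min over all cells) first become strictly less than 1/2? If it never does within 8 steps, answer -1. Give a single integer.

Step 1: max=9/4, min=5/3, spread=7/12
Step 2: max=13/6, min=65/36, spread=13/36
  -> spread < 1/2 first at step 2
Step 3: max=767/360, min=803/432, spread=587/2160
Step 4: max=91823/43200, min=123037/64800, spread=5879/25920
Step 5: max=5453707/2592000, min=937351/486000, spread=272701/1555200
Step 6: max=325137893/155520000, min=227222651/116640000, spread=2660923/18662400
Step 7: max=19381478287/9331200000, min=13744675009/6998400000, spread=126629393/1119744000
Step 8: max=1157249249933/559872000000, min=829444787231/419904000000, spread=1231748807/13436928000

Answer: 2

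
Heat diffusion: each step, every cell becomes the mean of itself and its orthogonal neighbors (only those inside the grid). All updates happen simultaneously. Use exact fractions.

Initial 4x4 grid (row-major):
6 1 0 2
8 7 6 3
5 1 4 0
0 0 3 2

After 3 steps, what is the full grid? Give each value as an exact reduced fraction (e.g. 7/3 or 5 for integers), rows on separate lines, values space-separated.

After step 1:
  5 7/2 9/4 5/3
  13/2 23/5 4 11/4
  7/2 17/5 14/5 9/4
  5/3 1 9/4 5/3
After step 2:
  5 307/80 137/48 20/9
  49/10 22/5 82/25 8/3
  113/30 153/50 147/50 71/30
  37/18 499/240 463/240 37/18
After step 3:
  1099/240 1931/480 21949/7200 1115/432
  271/60 7791/2000 19369/6000 4741/1800
  3101/900 3899/1200 16291/6000 4513/1800
  5689/2160 16423/7200 16207/7200 4573/2160

Answer: 1099/240 1931/480 21949/7200 1115/432
271/60 7791/2000 19369/6000 4741/1800
3101/900 3899/1200 16291/6000 4513/1800
5689/2160 16423/7200 16207/7200 4573/2160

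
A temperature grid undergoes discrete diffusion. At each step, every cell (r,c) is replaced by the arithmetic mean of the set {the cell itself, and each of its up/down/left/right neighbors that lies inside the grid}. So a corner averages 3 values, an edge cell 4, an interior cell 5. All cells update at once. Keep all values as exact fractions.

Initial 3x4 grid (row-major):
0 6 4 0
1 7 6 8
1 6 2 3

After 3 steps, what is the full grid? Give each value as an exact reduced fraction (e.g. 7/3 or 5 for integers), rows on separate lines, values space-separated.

After step 1:
  7/3 17/4 4 4
  9/4 26/5 27/5 17/4
  8/3 4 17/4 13/3
After step 2:
  53/18 947/240 353/80 49/12
  249/80 211/50 231/50 1079/240
  107/36 967/240 1079/240 77/18
After step 3:
  3601/1080 27941/7200 10237/2400 1559/360
  15899/4800 7971/2000 26693/6000 62917/14400
  3641/1080 28291/7200 31361/7200 4777/1080

Answer: 3601/1080 27941/7200 10237/2400 1559/360
15899/4800 7971/2000 26693/6000 62917/14400
3641/1080 28291/7200 31361/7200 4777/1080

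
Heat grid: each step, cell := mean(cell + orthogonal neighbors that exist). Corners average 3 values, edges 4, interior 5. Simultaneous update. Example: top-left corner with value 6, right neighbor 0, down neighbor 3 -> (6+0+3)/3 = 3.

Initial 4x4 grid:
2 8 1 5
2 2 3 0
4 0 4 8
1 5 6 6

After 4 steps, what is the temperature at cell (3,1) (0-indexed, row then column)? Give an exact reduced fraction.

Answer: 761879/216000

Derivation:
Step 1: cell (3,1) = 3
Step 2: cell (3,1) = 175/48
Step 3: cell (3,1) = 25397/7200
Step 4: cell (3,1) = 761879/216000
Full grid after step 4:
  295/96 19259/6000 57697/18000 2297/675
  216233/72000 185921/60000 52163/15000 64667/18000
  637739/216000 298603/90000 686791/180000 229969/54000
  100531/32400 761879/216000 915751/216000 297217/64800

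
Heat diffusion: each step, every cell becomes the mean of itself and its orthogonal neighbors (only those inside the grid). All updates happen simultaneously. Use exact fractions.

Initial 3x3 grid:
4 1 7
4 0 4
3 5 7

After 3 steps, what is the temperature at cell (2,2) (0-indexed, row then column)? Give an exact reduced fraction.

Answer: 9113/2160

Derivation:
Step 1: cell (2,2) = 16/3
Step 2: cell (2,2) = 163/36
Step 3: cell (2,2) = 9113/2160
Full grid after step 3:
  2221/720 1331/400 1343/360
  15497/4800 1337/375 28583/7200
  1273/360 55291/14400 9113/2160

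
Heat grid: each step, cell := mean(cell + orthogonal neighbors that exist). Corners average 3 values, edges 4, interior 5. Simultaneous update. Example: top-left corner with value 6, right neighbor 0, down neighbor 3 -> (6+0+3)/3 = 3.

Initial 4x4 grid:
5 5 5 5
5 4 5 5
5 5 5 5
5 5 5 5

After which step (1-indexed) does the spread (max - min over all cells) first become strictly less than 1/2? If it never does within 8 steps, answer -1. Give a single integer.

Answer: 1

Derivation:
Step 1: max=5, min=19/4, spread=1/4
  -> spread < 1/2 first at step 1
Step 2: max=5, min=239/50, spread=11/50
Step 3: max=5, min=11633/2400, spread=367/2400
Step 4: max=2987/600, min=52429/10800, spread=1337/10800
Step 5: max=89531/18000, min=1578331/324000, spread=33227/324000
Step 6: max=535951/108000, min=47385673/9720000, spread=849917/9720000
Step 7: max=8031467/1620000, min=1424285653/291600000, spread=21378407/291600000
Step 8: max=2406311657/486000000, min=42773537629/8748000000, spread=540072197/8748000000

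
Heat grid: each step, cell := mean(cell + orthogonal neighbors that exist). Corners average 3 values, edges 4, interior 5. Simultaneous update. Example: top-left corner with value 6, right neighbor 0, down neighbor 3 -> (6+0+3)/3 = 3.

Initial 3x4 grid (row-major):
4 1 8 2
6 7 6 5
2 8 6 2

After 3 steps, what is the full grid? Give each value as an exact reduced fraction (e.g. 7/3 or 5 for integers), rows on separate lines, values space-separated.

Answer: 2509/540 1423/288 769/160 431/90
1607/320 2049/400 6271/1200 13559/2880
2819/540 1571/288 7441/1440 2681/540

Derivation:
After step 1:
  11/3 5 17/4 5
  19/4 28/5 32/5 15/4
  16/3 23/4 11/2 13/3
After step 2:
  161/36 1111/240 413/80 13/3
  387/80 11/2 51/10 1169/240
  95/18 1331/240 1319/240 163/36
After step 3:
  2509/540 1423/288 769/160 431/90
  1607/320 2049/400 6271/1200 13559/2880
  2819/540 1571/288 7441/1440 2681/540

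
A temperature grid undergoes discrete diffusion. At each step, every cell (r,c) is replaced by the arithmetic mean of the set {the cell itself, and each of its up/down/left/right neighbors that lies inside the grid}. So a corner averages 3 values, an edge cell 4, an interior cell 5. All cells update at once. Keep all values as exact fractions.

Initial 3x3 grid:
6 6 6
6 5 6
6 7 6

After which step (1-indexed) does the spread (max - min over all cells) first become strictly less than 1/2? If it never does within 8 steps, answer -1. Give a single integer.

Answer: 2

Derivation:
Step 1: max=19/3, min=23/4, spread=7/12
Step 2: max=37/6, min=35/6, spread=1/3
  -> spread < 1/2 first at step 2
Step 3: max=2623/432, min=5629/960, spread=1799/8640
Step 4: max=32617/5400, min=8509/1440, spread=2833/21600
Step 5: max=9347479/1555200, min=6825127/1152000, spread=2671151/31104000
Step 6: max=466553437/77760000, min=92421323/15552000, spread=741137/12960000
Step 7: max=33525448111/5598720000, min=74018854829/12441600000, spread=4339268759/111974400000
Step 8: max=837521844179/139968000000, min=333522768607/55987200000, spread=7429845323/279936000000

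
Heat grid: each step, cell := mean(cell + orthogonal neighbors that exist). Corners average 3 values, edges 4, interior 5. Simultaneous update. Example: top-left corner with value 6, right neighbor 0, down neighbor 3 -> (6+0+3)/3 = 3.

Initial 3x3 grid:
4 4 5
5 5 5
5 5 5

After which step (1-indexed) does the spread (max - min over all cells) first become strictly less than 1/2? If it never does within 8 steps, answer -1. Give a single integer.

Answer: 2

Derivation:
Step 1: max=5, min=13/3, spread=2/3
Step 2: max=5, min=163/36, spread=17/36
  -> spread < 1/2 first at step 2
Step 3: max=889/180, min=9953/2160, spread=143/432
Step 4: max=13237/2700, min=605251/129600, spread=1205/5184
Step 5: max=350459/72000, min=36580697/7776000, spread=10151/62208
Step 6: max=94190791/19440000, min=2207130859/466560000, spread=85517/746496
Step 7: max=11262246329/2332800000, min=132895609073/27993600000, spread=720431/8957952
Step 8: max=28087838137/5832000000, min=7994465805331/1679616000000, spread=6069221/107495424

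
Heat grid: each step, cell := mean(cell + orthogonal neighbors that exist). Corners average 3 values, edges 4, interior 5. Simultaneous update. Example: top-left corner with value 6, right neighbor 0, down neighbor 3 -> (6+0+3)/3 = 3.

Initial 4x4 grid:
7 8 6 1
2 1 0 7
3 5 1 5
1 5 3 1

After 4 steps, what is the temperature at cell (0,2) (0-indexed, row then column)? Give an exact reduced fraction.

Step 1: cell (0,2) = 15/4
Step 2: cell (0,2) = 203/48
Step 3: cell (0,2) = 1141/288
Step 4: cell (0,2) = 169283/43200
Full grid after step 4:
  268207/64800 875767/216000 169283/43200 12233/3240
  403871/108000 659533/180000 31703/9000 151817/43200
  7883/2400 1603/500 190189/60000 228991/72000
  1667/540 21863/7200 12087/4000 22037/7200

Answer: 169283/43200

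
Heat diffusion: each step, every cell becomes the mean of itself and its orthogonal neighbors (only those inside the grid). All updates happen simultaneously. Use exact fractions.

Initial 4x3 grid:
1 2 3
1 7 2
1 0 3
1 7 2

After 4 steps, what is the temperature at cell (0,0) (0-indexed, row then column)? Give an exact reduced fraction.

Answer: 62969/25920

Derivation:
Step 1: cell (0,0) = 4/3
Step 2: cell (0,0) = 85/36
Step 3: cell (0,0) = 2317/1080
Step 4: cell (0,0) = 62969/25920
Full grid after step 4:
  62969/25920 428699/172800 72599/25920
  97981/43200 193003/72000 58103/21600
  7207/2880 2529/1000 4201/1440
  5261/2160 16051/5760 4019/1440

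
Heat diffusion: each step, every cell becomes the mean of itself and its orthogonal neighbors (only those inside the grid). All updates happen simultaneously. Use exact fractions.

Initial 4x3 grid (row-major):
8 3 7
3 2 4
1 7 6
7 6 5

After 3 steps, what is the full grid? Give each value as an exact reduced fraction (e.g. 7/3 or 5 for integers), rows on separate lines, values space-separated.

Answer: 2347/540 2027/450 10093/2160
3839/900 27011/6000 33937/7200
16571/3600 14263/3000 36817/7200
10549/2160 75889/14400 5807/1080

Derivation:
After step 1:
  14/3 5 14/3
  7/2 19/5 19/4
  9/2 22/5 11/2
  14/3 25/4 17/3
After step 2:
  79/18 68/15 173/36
  247/60 429/100 1123/240
  64/15 489/100 1219/240
  185/36 1259/240 209/36
After step 3:
  2347/540 2027/450 10093/2160
  3839/900 27011/6000 33937/7200
  16571/3600 14263/3000 36817/7200
  10549/2160 75889/14400 5807/1080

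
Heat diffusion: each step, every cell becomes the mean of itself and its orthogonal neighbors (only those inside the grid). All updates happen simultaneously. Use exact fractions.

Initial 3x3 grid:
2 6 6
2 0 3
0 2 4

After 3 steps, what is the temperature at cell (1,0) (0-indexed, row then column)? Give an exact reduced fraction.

Step 1: cell (1,0) = 1
Step 2: cell (1,0) = 31/15
Step 3: cell (1,0) = 7493/3600
Full grid after step 3:
  2983/1080 22511/7200 293/80
  7493/3600 16339/6000 4933/1600
  1963/1080 15011/7200 1957/720

Answer: 7493/3600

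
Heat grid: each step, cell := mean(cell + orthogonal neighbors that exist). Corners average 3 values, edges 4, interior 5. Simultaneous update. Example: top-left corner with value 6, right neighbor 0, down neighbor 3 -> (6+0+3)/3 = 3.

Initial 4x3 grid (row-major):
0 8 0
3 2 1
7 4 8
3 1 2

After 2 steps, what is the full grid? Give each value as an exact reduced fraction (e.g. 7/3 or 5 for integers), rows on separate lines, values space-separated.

After step 1:
  11/3 5/2 3
  3 18/5 11/4
  17/4 22/5 15/4
  11/3 5/2 11/3
After step 2:
  55/18 383/120 11/4
  871/240 13/4 131/40
  919/240 37/10 437/120
  125/36 427/120 119/36

Answer: 55/18 383/120 11/4
871/240 13/4 131/40
919/240 37/10 437/120
125/36 427/120 119/36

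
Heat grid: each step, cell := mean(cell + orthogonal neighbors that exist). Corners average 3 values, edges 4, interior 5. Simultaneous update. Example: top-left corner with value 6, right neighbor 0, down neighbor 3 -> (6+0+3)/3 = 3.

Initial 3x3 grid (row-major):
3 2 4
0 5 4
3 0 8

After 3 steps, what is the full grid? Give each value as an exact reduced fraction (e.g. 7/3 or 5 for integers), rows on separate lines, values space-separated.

After step 1:
  5/3 7/2 10/3
  11/4 11/5 21/4
  1 4 4
After step 2:
  95/36 107/40 145/36
  457/240 177/50 887/240
  31/12 14/5 53/12
After step 3:
  5197/2160 7729/2400 7487/2160
  38399/14400 2923/1000 56449/14400
  583/240 667/200 291/80

Answer: 5197/2160 7729/2400 7487/2160
38399/14400 2923/1000 56449/14400
583/240 667/200 291/80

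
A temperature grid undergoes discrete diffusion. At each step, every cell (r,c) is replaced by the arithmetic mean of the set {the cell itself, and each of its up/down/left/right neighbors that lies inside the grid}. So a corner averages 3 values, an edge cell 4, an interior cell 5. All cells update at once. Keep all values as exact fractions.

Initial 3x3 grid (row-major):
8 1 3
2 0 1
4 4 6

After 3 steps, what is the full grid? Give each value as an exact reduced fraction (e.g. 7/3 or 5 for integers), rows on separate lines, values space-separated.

After step 1:
  11/3 3 5/3
  7/2 8/5 5/2
  10/3 7/2 11/3
After step 2:
  61/18 149/60 43/18
  121/40 141/50 283/120
  31/9 121/40 29/9
After step 3:
  3203/1080 9973/3600 2603/1080
  7607/2400 8227/3000 19421/7200
  1709/540 7507/2400 1549/540

Answer: 3203/1080 9973/3600 2603/1080
7607/2400 8227/3000 19421/7200
1709/540 7507/2400 1549/540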